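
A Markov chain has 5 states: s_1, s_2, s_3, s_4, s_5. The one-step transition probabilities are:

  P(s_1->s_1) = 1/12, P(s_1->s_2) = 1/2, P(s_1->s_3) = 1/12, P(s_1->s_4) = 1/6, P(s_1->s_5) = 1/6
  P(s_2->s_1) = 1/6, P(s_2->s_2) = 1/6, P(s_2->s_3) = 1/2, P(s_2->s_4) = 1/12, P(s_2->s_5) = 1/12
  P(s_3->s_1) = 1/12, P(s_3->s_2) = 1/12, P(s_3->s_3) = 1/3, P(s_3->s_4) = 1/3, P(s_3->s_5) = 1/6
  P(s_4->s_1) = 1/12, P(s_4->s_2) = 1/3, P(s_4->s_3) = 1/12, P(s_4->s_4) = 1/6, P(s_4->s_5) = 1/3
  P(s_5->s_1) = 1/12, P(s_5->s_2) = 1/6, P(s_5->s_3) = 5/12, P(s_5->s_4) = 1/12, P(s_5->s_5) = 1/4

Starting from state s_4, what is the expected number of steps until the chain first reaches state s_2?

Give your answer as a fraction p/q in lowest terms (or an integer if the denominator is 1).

Let h_i = expected steps to first reach s_2 from state i.
Boundary: h_s_2 = 0.
First-step equations for the other states:
  h_s_1 = 1 + 1/12*h_s_1 + 1/2*h_s_2 + 1/12*h_s_3 + 1/6*h_s_4 + 1/6*h_s_5
  h_s_3 = 1 + 1/12*h_s_1 + 1/12*h_s_2 + 1/3*h_s_3 + 1/3*h_s_4 + 1/6*h_s_5
  h_s_4 = 1 + 1/12*h_s_1 + 1/3*h_s_2 + 1/12*h_s_3 + 1/6*h_s_4 + 1/3*h_s_5
  h_s_5 = 1 + 1/12*h_s_1 + 1/6*h_s_2 + 5/12*h_s_3 + 1/12*h_s_4 + 1/4*h_s_5

Substituting h_s_2 = 0 and rearranging gives the linear system (I - Q) h = 1:
  [11/12, -1/12, -1/6, -1/6] . (h_s_1, h_s_3, h_s_4, h_s_5) = 1
  [-1/12, 2/3, -1/3, -1/6] . (h_s_1, h_s_3, h_s_4, h_s_5) = 1
  [-1/12, -1/12, 5/6, -1/3] . (h_s_1, h_s_3, h_s_4, h_s_5) = 1
  [-1/12, -5/12, -1/12, 3/4] . (h_s_1, h_s_3, h_s_4, h_s_5) = 1

Solving yields:
  h_s_1 = 1428/445
  h_s_3 = 2304/445
  h_s_4 = 360/89
  h_s_5 = 2232/445

Starting state is s_4, so the expected hitting time is h_s_4 = 360/89.

Answer: 360/89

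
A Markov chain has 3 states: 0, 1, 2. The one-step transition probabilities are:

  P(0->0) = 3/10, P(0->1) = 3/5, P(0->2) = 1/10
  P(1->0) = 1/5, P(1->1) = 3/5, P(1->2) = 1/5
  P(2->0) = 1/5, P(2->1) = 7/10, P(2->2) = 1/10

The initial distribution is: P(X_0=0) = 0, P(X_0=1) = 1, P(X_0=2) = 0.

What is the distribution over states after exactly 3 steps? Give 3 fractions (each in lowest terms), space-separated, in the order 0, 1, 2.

Answer: 111/500 77/125 81/500

Derivation:
Propagating the distribution step by step (d_{t+1} = d_t * P):
d_0 = (0=0, 1=1, 2=0)
  d_1[0] = 0*3/10 + 1*1/5 + 0*1/5 = 1/5
  d_1[1] = 0*3/5 + 1*3/5 + 0*7/10 = 3/5
  d_1[2] = 0*1/10 + 1*1/5 + 0*1/10 = 1/5
d_1 = (0=1/5, 1=3/5, 2=1/5)
  d_2[0] = 1/5*3/10 + 3/5*1/5 + 1/5*1/5 = 11/50
  d_2[1] = 1/5*3/5 + 3/5*3/5 + 1/5*7/10 = 31/50
  d_2[2] = 1/5*1/10 + 3/5*1/5 + 1/5*1/10 = 4/25
d_2 = (0=11/50, 1=31/50, 2=4/25)
  d_3[0] = 11/50*3/10 + 31/50*1/5 + 4/25*1/5 = 111/500
  d_3[1] = 11/50*3/5 + 31/50*3/5 + 4/25*7/10 = 77/125
  d_3[2] = 11/50*1/10 + 31/50*1/5 + 4/25*1/10 = 81/500
d_3 = (0=111/500, 1=77/125, 2=81/500)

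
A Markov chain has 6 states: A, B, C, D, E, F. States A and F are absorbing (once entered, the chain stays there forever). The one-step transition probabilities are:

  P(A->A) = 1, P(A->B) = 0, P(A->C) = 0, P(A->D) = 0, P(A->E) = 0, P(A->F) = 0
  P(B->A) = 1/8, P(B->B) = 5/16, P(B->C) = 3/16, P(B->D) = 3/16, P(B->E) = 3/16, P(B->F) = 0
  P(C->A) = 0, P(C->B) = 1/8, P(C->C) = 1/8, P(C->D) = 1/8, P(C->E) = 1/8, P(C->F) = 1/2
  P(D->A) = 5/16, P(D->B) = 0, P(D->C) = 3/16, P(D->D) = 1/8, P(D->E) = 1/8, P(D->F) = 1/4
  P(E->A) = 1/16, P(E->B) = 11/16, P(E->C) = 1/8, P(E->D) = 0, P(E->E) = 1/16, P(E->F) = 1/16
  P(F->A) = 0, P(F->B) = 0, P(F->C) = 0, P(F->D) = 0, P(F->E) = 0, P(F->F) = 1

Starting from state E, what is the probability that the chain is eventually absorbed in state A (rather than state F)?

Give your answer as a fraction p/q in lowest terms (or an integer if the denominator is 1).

Let a_i = P(absorbed in A | start in state i).
Boundary conditions: a_A = 1, a_F = 0.
For each transient state i, a_i = sum_j P(i->j) * a_j:
  a_B = 1/8*a_A + 5/16*a_B + 3/16*a_C + 3/16*a_D + 3/16*a_E + 0*a_F
  a_C = 0*a_A + 1/8*a_B + 1/8*a_C + 1/8*a_D + 1/8*a_E + 1/2*a_F
  a_D = 5/16*a_A + 0*a_B + 3/16*a_C + 1/8*a_D + 1/8*a_E + 1/4*a_F
  a_E = 1/16*a_A + 11/16*a_B + 1/8*a_C + 0*a_D + 1/16*a_E + 1/16*a_F

Substituting a_A = 1 and a_F = 0, rearrange to (I - Q) a = r where r[i] = P(i -> A):
  [11/16, -3/16, -3/16, -3/16] . (a_B, a_C, a_D, a_E) = 1/8
  [-1/8, 7/8, -1/8, -1/8] . (a_B, a_C, a_D, a_E) = 0
  [0, -3/16, 7/8, -1/8] . (a_B, a_C, a_D, a_E) = 5/16
  [-11/16, -1/8, 0, 15/16] . (a_B, a_C, a_D, a_E) = 1/16

Solving yields:
  a_B = 2485/5119
  a_C = 1023/5119
  a_D = 2376/5119
  a_E = 2300/5119

Starting state is E, so the absorption probability is a_E = 2300/5119.

Answer: 2300/5119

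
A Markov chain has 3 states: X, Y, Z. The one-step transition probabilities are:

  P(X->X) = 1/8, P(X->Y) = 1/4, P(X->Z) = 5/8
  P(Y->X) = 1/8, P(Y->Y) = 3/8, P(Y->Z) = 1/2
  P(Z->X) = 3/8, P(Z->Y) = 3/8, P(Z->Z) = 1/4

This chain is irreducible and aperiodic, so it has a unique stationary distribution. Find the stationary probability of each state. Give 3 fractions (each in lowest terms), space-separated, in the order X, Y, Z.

The stationary distribution satisfies pi = pi * P, i.e.:
  pi_X = 1/8*pi_X + 1/8*pi_Y + 3/8*pi_Z
  pi_Y = 1/4*pi_X + 3/8*pi_Y + 3/8*pi_Z
  pi_Z = 5/8*pi_X + 1/2*pi_Y + 1/4*pi_Z
with normalization: pi_X + pi_Y + pi_Z = 1.

Using the first 2 balance equations plus normalization, the linear system A*pi = b is:
  [-7/8, 1/8, 3/8] . pi = 0
  [1/4, -5/8, 3/8] . pi = 0
  [1, 1, 1] . pi = 1

Solving yields:
  pi_X = 3/13
  pi_Y = 9/26
  pi_Z = 11/26

Verification (pi * P):
  3/13*1/8 + 9/26*1/8 + 11/26*3/8 = 3/13 = pi_X  (ok)
  3/13*1/4 + 9/26*3/8 + 11/26*3/8 = 9/26 = pi_Y  (ok)
  3/13*5/8 + 9/26*1/2 + 11/26*1/4 = 11/26 = pi_Z  (ok)

Answer: 3/13 9/26 11/26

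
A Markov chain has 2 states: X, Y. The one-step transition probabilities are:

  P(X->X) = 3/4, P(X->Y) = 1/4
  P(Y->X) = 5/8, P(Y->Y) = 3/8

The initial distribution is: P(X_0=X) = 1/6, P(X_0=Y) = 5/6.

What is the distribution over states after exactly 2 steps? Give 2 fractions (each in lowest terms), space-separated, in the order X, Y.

Answer: 271/384 113/384

Derivation:
Propagating the distribution step by step (d_{t+1} = d_t * P):
d_0 = (X=1/6, Y=5/6)
  d_1[X] = 1/6*3/4 + 5/6*5/8 = 31/48
  d_1[Y] = 1/6*1/4 + 5/6*3/8 = 17/48
d_1 = (X=31/48, Y=17/48)
  d_2[X] = 31/48*3/4 + 17/48*5/8 = 271/384
  d_2[Y] = 31/48*1/4 + 17/48*3/8 = 113/384
d_2 = (X=271/384, Y=113/384)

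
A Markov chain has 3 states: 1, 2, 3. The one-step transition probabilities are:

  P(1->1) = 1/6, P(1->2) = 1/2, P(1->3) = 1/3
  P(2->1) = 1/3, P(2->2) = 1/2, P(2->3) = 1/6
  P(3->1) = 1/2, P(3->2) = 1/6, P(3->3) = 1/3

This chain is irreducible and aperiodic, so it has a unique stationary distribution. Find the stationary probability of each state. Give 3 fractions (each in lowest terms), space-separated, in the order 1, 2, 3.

The stationary distribution satisfies pi = pi * P, i.e.:
  pi_1 = 1/6*pi_1 + 1/3*pi_2 + 1/2*pi_3
  pi_2 = 1/2*pi_1 + 1/2*pi_2 + 1/6*pi_3
  pi_3 = 1/3*pi_1 + 1/6*pi_2 + 1/3*pi_3
with normalization: pi_1 + pi_2 + pi_3 = 1.

Using the first 2 balance equations plus normalization, the linear system A*pi = b is:
  [-5/6, 1/3, 1/2] . pi = 0
  [1/2, -1/2, 1/6] . pi = 0
  [1, 1, 1] . pi = 1

Solving yields:
  pi_1 = 11/34
  pi_2 = 7/17
  pi_3 = 9/34

Verification (pi * P):
  11/34*1/6 + 7/17*1/3 + 9/34*1/2 = 11/34 = pi_1  (ok)
  11/34*1/2 + 7/17*1/2 + 9/34*1/6 = 7/17 = pi_2  (ok)
  11/34*1/3 + 7/17*1/6 + 9/34*1/3 = 9/34 = pi_3  (ok)

Answer: 11/34 7/17 9/34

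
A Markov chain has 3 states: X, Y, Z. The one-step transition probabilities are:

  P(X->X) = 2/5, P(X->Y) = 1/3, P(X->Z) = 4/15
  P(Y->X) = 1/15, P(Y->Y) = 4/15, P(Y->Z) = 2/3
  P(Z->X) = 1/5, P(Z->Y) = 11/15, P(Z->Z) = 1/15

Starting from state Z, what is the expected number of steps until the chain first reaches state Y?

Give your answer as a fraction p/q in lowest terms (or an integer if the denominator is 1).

Let h_i = expected steps to first reach Y from state i.
Boundary: h_Y = 0.
First-step equations for the other states:
  h_X = 1 + 2/5*h_X + 1/3*h_Y + 4/15*h_Z
  h_Z = 1 + 1/5*h_X + 11/15*h_Y + 1/15*h_Z

Substituting h_Y = 0 and rearranging gives the linear system (I - Q) h = 1:
  [3/5, -4/15] . (h_X, h_Z) = 1
  [-1/5, 14/15] . (h_X, h_Z) = 1

Solving yields:
  h_X = 45/19
  h_Z = 30/19

Starting state is Z, so the expected hitting time is h_Z = 30/19.

Answer: 30/19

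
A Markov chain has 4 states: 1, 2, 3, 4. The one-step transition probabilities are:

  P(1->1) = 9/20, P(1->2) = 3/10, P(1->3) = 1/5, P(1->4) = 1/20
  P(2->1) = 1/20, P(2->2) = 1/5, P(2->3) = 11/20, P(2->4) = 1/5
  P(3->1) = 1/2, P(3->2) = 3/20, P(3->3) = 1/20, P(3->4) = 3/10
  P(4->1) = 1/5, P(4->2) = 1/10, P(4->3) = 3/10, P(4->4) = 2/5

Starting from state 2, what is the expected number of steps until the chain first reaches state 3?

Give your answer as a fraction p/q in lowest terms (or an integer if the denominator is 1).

Let h_i = expected steps to first reach 3 from state i.
Boundary: h_3 = 0.
First-step equations for the other states:
  h_1 = 1 + 9/20*h_1 + 3/10*h_2 + 1/5*h_3 + 1/20*h_4
  h_2 = 1 + 1/20*h_1 + 1/5*h_2 + 11/20*h_3 + 1/5*h_4
  h_4 = 1 + 1/5*h_1 + 1/10*h_2 + 3/10*h_3 + 2/5*h_4

Substituting h_3 = 0 and rearranging gives the linear system (I - Q) h = 1:
  [11/20, -3/10, -1/20] . (h_1, h_2, h_4) = 1
  [-1/20, 4/5, -1/5] . (h_1, h_2, h_4) = 1
  [-1/5, -1/10, 3/5] . (h_1, h_2, h_4) = 1

Solving yields:
  h_1 = 596/179
  h_2 = 402/179
  h_4 = 564/179

Starting state is 2, so the expected hitting time is h_2 = 402/179.

Answer: 402/179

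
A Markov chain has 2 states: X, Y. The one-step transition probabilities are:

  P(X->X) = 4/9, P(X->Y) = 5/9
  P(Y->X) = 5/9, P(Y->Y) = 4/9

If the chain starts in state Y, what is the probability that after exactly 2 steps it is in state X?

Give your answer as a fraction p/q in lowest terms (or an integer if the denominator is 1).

Answer: 40/81

Derivation:
Computing P^2 by repeated multiplication:
P^1 =
  X: [4/9, 5/9]
  Y: [5/9, 4/9]
P^2 =
  X: [41/81, 40/81]
  Y: [40/81, 41/81]

(P^2)[Y -> X] = 40/81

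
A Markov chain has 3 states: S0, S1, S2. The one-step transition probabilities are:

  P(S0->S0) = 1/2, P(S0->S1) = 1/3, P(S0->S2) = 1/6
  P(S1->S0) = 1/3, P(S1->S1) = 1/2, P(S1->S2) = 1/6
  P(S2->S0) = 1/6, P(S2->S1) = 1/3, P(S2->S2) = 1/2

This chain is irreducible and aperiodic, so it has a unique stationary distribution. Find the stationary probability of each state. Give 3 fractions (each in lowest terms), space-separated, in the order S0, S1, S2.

Answer: 7/20 2/5 1/4

Derivation:
The stationary distribution satisfies pi = pi * P, i.e.:
  pi_S0 = 1/2*pi_S0 + 1/3*pi_S1 + 1/6*pi_S2
  pi_S1 = 1/3*pi_S0 + 1/2*pi_S1 + 1/3*pi_S2
  pi_S2 = 1/6*pi_S0 + 1/6*pi_S1 + 1/2*pi_S2
with normalization: pi_S0 + pi_S1 + pi_S2 = 1.

Using the first 2 balance equations plus normalization, the linear system A*pi = b is:
  [-1/2, 1/3, 1/6] . pi = 0
  [1/3, -1/2, 1/3] . pi = 0
  [1, 1, 1] . pi = 1

Solving yields:
  pi_S0 = 7/20
  pi_S1 = 2/5
  pi_S2 = 1/4

Verification (pi * P):
  7/20*1/2 + 2/5*1/3 + 1/4*1/6 = 7/20 = pi_S0  (ok)
  7/20*1/3 + 2/5*1/2 + 1/4*1/3 = 2/5 = pi_S1  (ok)
  7/20*1/6 + 2/5*1/6 + 1/4*1/2 = 1/4 = pi_S2  (ok)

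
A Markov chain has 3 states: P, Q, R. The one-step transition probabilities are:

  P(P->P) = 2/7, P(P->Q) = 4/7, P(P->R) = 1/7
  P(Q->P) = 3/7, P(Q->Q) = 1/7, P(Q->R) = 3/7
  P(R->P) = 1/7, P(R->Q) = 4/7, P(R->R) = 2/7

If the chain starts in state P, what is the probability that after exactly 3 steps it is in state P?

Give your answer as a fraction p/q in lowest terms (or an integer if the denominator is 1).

Answer: 2/7

Derivation:
Computing P^3 by repeated multiplication:
P^1 =
  P: [2/7, 4/7, 1/7]
  Q: [3/7, 1/7, 3/7]
  R: [1/7, 4/7, 2/7]
P^2 =
  P: [17/49, 16/49, 16/49]
  Q: [12/49, 25/49, 12/49]
  R: [16/49, 16/49, 17/49]
P^3 =
  P: [2/7, 148/343, 97/343]
  Q: [111/343, 121/343, 111/343]
  R: [97/343, 148/343, 2/7]

(P^3)[P -> P] = 2/7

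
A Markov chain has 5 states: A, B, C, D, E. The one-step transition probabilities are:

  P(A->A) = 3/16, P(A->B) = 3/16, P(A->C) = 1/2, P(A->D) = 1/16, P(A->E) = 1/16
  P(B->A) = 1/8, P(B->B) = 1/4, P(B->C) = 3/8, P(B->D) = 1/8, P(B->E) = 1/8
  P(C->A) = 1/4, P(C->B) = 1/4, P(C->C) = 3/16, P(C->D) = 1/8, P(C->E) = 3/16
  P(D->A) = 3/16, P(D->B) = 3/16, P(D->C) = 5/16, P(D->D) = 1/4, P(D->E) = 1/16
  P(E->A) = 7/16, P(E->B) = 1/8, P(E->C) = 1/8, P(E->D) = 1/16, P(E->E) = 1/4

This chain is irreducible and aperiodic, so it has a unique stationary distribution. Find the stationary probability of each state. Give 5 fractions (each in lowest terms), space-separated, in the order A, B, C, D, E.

The stationary distribution satisfies pi = pi * P, i.e.:
  pi_A = 3/16*pi_A + 1/8*pi_B + 1/4*pi_C + 3/16*pi_D + 7/16*pi_E
  pi_B = 3/16*pi_A + 1/4*pi_B + 1/4*pi_C + 3/16*pi_D + 1/8*pi_E
  pi_C = 1/2*pi_A + 3/8*pi_B + 3/16*pi_C + 5/16*pi_D + 1/8*pi_E
  pi_D = 1/16*pi_A + 1/8*pi_B + 1/8*pi_C + 1/4*pi_D + 1/16*pi_E
  pi_E = 1/16*pi_A + 1/8*pi_B + 3/16*pi_C + 1/16*pi_D + 1/4*pi_E
with normalization: pi_A + pi_B + pi_C + pi_D + pi_E = 1.

Using the first 4 balance equations plus normalization, the linear system A*pi = b is:
  [-13/16, 1/8, 1/4, 3/16, 7/16] . pi = 0
  [3/16, -3/4, 1/4, 3/16, 1/8] . pi = 0
  [1/2, 3/8, -13/16, 5/16, 1/8] . pi = 0
  [1/16, 1/8, 1/8, -3/4, 1/16] . pi = 0
  [1, 1, 1, 1, 1] . pi = 1

Solving yields:
  pi_A = 12976/56833
  pi_B = 11989/56833
  pi_C = 2470/8119
  pi_D = 288/2471
  pi_E = 7954/56833

Verification (pi * P):
  12976/56833*3/16 + 11989/56833*1/8 + 2470/8119*1/4 + 288/2471*3/16 + 7954/56833*7/16 = 12976/56833 = pi_A  (ok)
  12976/56833*3/16 + 11989/56833*1/4 + 2470/8119*1/4 + 288/2471*3/16 + 7954/56833*1/8 = 11989/56833 = pi_B  (ok)
  12976/56833*1/2 + 11989/56833*3/8 + 2470/8119*3/16 + 288/2471*5/16 + 7954/56833*1/8 = 2470/8119 = pi_C  (ok)
  12976/56833*1/16 + 11989/56833*1/8 + 2470/8119*1/8 + 288/2471*1/4 + 7954/56833*1/16 = 288/2471 = pi_D  (ok)
  12976/56833*1/16 + 11989/56833*1/8 + 2470/8119*3/16 + 288/2471*1/16 + 7954/56833*1/4 = 7954/56833 = pi_E  (ok)

Answer: 12976/56833 11989/56833 2470/8119 288/2471 7954/56833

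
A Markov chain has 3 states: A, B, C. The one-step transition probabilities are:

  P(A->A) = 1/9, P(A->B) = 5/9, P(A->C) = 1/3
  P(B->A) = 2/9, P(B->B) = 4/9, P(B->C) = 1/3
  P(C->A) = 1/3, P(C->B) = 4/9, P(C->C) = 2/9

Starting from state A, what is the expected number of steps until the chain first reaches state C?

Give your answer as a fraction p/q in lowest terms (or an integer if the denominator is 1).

Answer: 3

Derivation:
Let h_i = expected steps to first reach C from state i.
Boundary: h_C = 0.
First-step equations for the other states:
  h_A = 1 + 1/9*h_A + 5/9*h_B + 1/3*h_C
  h_B = 1 + 2/9*h_A + 4/9*h_B + 1/3*h_C

Substituting h_C = 0 and rearranging gives the linear system (I - Q) h = 1:
  [8/9, -5/9] . (h_A, h_B) = 1
  [-2/9, 5/9] . (h_A, h_B) = 1

Solving yields:
  h_A = 3
  h_B = 3

Starting state is A, so the expected hitting time is h_A = 3.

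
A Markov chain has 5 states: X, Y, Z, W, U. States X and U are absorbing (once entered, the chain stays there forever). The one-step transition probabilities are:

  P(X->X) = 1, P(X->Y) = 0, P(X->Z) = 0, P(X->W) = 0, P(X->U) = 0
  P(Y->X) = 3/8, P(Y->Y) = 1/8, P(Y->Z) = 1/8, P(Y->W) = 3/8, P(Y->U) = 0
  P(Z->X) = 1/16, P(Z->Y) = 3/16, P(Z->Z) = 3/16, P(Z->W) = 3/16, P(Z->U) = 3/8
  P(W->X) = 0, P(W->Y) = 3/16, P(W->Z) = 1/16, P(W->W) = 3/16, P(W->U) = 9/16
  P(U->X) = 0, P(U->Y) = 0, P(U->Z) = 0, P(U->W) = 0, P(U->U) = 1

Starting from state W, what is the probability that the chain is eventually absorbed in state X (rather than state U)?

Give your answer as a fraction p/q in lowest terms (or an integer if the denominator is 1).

Let a_i = P(absorbed in X | start in state i).
Boundary conditions: a_X = 1, a_U = 0.
For each transient state i, a_i = sum_j P(i->j) * a_j:
  a_Y = 3/8*a_X + 1/8*a_Y + 1/8*a_Z + 3/8*a_W + 0*a_U
  a_Z = 1/16*a_X + 3/16*a_Y + 3/16*a_Z + 3/16*a_W + 3/8*a_U
  a_W = 0*a_X + 3/16*a_Y + 1/16*a_Z + 3/16*a_W + 9/16*a_U

Substituting a_X = 1 and a_U = 0, rearrange to (I - Q) a = r where r[i] = P(i -> X):
  [7/8, -1/8, -3/8] . (a_Y, a_Z, a_W) = 3/8
  [-3/16, 13/16, -3/16] . (a_Y, a_Z, a_W) = 1/16
  [-3/16, -1/16, 13/16] . (a_Y, a_Z, a_W) = 0

Solving yields:
  a_Y = 257/494
  a_Z = 113/494
  a_W = 34/247

Starting state is W, so the absorption probability is a_W = 34/247.

Answer: 34/247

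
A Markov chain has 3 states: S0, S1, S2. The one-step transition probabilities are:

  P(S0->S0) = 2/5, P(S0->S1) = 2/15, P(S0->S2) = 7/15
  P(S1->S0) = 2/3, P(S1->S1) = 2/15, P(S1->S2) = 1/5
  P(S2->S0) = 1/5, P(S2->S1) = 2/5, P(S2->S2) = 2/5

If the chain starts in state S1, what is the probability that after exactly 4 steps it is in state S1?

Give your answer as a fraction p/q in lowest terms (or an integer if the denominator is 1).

Computing P^4 by repeated multiplication:
P^1 =
  S0: [2/5, 2/15, 7/15]
  S1: [2/3, 2/15, 1/5]
  S2: [1/5, 2/5, 2/5]
P^2 =
  S0: [77/225, 58/225, 2/5]
  S1: [89/225, 14/75, 94/225]
  S2: [32/75, 6/25, 1/3]
P^3 =
  S0: [1312/3375, 6/25, 1253/3375]
  S1: [412/1125, 826/3375, 1313/3375]
  S2: [149/375, 2/9, 428/1125]
P^4 =
  S0: [6577/16875, 11762/50625, 19132/50625]
  S1: [3923/10125, 12002/50625, 704/1875]
  S2: [6466/16875, 3962/16875, 2149/5625]

(P^4)[S1 -> S1] = 12002/50625

Answer: 12002/50625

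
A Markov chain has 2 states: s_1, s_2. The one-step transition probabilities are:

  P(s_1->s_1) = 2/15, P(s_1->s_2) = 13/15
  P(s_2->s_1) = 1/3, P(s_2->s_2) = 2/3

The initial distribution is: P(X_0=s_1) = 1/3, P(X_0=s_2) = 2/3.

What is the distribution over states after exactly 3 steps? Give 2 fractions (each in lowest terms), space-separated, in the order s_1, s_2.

Propagating the distribution step by step (d_{t+1} = d_t * P):
d_0 = (s_1=1/3, s_2=2/3)
  d_1[s_1] = 1/3*2/15 + 2/3*1/3 = 4/15
  d_1[s_2] = 1/3*13/15 + 2/3*2/3 = 11/15
d_1 = (s_1=4/15, s_2=11/15)
  d_2[s_1] = 4/15*2/15 + 11/15*1/3 = 7/25
  d_2[s_2] = 4/15*13/15 + 11/15*2/3 = 18/25
d_2 = (s_1=7/25, s_2=18/25)
  d_3[s_1] = 7/25*2/15 + 18/25*1/3 = 104/375
  d_3[s_2] = 7/25*13/15 + 18/25*2/3 = 271/375
d_3 = (s_1=104/375, s_2=271/375)

Answer: 104/375 271/375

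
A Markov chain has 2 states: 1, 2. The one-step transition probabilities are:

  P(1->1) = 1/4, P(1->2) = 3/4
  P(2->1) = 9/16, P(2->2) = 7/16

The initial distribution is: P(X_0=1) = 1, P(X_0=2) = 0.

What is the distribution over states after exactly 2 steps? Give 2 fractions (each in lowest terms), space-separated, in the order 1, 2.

Propagating the distribution step by step (d_{t+1} = d_t * P):
d_0 = (1=1, 2=0)
  d_1[1] = 1*1/4 + 0*9/16 = 1/4
  d_1[2] = 1*3/4 + 0*7/16 = 3/4
d_1 = (1=1/4, 2=3/4)
  d_2[1] = 1/4*1/4 + 3/4*9/16 = 31/64
  d_2[2] = 1/4*3/4 + 3/4*7/16 = 33/64
d_2 = (1=31/64, 2=33/64)

Answer: 31/64 33/64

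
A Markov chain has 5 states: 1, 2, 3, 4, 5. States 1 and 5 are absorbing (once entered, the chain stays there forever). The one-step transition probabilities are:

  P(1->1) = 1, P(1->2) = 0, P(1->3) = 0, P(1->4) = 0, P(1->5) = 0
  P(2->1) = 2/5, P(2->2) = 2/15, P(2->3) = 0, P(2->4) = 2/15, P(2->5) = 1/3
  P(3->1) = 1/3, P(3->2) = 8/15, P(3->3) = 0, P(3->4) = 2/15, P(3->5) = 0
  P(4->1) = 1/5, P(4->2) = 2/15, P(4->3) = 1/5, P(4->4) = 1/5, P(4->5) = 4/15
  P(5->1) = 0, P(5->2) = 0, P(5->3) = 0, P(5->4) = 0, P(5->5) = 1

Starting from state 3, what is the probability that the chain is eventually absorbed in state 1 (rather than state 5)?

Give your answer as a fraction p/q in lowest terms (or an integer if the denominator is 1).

Let a_i = P(absorbed in 1 | start in state i).
Boundary conditions: a_1 = 1, a_5 = 0.
For each transient state i, a_i = sum_j P(i->j) * a_j:
  a_2 = 2/5*a_1 + 2/15*a_2 + 0*a_3 + 2/15*a_4 + 1/3*a_5
  a_3 = 1/3*a_1 + 8/15*a_2 + 0*a_3 + 2/15*a_4 + 0*a_5
  a_4 = 1/5*a_1 + 2/15*a_2 + 1/5*a_3 + 1/5*a_4 + 4/15*a_5

Substituting a_1 = 1 and a_5 = 0, rearrange to (I - Q) a = r where r[i] = P(i -> 1):
  [13/15, 0, -2/15] . (a_2, a_3, a_4) = 2/5
  [-8/15, 1, -2/15] . (a_2, a_3, a_4) = 1/3
  [-2/15, -1/5, 4/5] . (a_2, a_3, a_4) = 1/5

Solving yields:
  a_2 = 194/359
  a_3 = 743/1077
  a_4 = 184/359

Starting state is 3, so the absorption probability is a_3 = 743/1077.

Answer: 743/1077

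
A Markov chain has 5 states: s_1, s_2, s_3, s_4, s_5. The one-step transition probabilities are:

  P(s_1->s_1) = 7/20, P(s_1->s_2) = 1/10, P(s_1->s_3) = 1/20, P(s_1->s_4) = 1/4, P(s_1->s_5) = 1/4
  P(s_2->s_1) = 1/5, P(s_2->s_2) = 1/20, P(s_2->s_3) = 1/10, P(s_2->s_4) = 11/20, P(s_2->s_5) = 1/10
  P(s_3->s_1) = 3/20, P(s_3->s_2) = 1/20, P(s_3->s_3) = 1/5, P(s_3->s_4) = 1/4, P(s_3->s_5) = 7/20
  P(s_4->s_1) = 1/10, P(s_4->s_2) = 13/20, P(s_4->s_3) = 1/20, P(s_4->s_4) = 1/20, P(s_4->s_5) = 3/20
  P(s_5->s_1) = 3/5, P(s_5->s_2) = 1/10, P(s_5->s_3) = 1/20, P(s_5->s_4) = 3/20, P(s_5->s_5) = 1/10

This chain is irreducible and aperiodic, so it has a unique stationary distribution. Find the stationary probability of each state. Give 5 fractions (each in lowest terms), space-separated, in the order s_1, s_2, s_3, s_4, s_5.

The stationary distribution satisfies pi = pi * P, i.e.:
  pi_s_1 = 7/20*pi_s_1 + 1/5*pi_s_2 + 3/20*pi_s_3 + 1/10*pi_s_4 + 3/5*pi_s_5
  pi_s_2 = 1/10*pi_s_1 + 1/20*pi_s_2 + 1/20*pi_s_3 + 13/20*pi_s_4 + 1/10*pi_s_5
  pi_s_3 = 1/20*pi_s_1 + 1/10*pi_s_2 + 1/5*pi_s_3 + 1/20*pi_s_4 + 1/20*pi_s_5
  pi_s_4 = 1/4*pi_s_1 + 11/20*pi_s_2 + 1/4*pi_s_3 + 1/20*pi_s_4 + 3/20*pi_s_5
  pi_s_5 = 1/4*pi_s_1 + 1/10*pi_s_2 + 7/20*pi_s_3 + 3/20*pi_s_4 + 1/10*pi_s_5
with normalization: pi_s_1 + pi_s_2 + pi_s_3 + pi_s_4 + pi_s_5 = 1.

Using the first 4 balance equations plus normalization, the linear system A*pi = b is:
  [-13/20, 1/5, 3/20, 1/10, 3/5] . pi = 0
  [1/10, -19/20, 1/20, 13/20, 1/10] . pi = 0
  [1/20, 1/10, -4/5, 1/20, 1/20] . pi = 0
  [1/4, 11/20, 1/4, -19/20, 3/20] . pi = 0
  [1, 1, 1, 1, 1] . pi = 1

Solving yields:
  pi_s_1 = 1917/6772
  pi_s_2 = 1507/6772
  pi_s_3 = 487/6772
  pi_s_4 = 845/3386
  pi_s_5 = 1171/6772

Verification (pi * P):
  1917/6772*7/20 + 1507/6772*1/5 + 487/6772*3/20 + 845/3386*1/10 + 1171/6772*3/5 = 1917/6772 = pi_s_1  (ok)
  1917/6772*1/10 + 1507/6772*1/20 + 487/6772*1/20 + 845/3386*13/20 + 1171/6772*1/10 = 1507/6772 = pi_s_2  (ok)
  1917/6772*1/20 + 1507/6772*1/10 + 487/6772*1/5 + 845/3386*1/20 + 1171/6772*1/20 = 487/6772 = pi_s_3  (ok)
  1917/6772*1/4 + 1507/6772*11/20 + 487/6772*1/4 + 845/3386*1/20 + 1171/6772*3/20 = 845/3386 = pi_s_4  (ok)
  1917/6772*1/4 + 1507/6772*1/10 + 487/6772*7/20 + 845/3386*3/20 + 1171/6772*1/10 = 1171/6772 = pi_s_5  (ok)

Answer: 1917/6772 1507/6772 487/6772 845/3386 1171/6772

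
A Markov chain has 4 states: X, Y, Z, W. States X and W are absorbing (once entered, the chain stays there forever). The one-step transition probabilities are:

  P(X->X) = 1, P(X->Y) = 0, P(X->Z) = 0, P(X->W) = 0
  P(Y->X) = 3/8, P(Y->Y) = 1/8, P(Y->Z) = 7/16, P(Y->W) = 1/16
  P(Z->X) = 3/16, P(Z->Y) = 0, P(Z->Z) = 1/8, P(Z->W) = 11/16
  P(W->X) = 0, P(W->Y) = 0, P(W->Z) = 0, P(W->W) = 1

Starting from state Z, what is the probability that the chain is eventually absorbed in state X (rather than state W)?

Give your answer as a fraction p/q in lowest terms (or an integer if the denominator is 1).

Let a_i = P(absorbed in X | start in state i).
Boundary conditions: a_X = 1, a_W = 0.
For each transient state i, a_i = sum_j P(i->j) * a_j:
  a_Y = 3/8*a_X + 1/8*a_Y + 7/16*a_Z + 1/16*a_W
  a_Z = 3/16*a_X + 0*a_Y + 1/8*a_Z + 11/16*a_W

Substituting a_X = 1 and a_W = 0, rearrange to (I - Q) a = r where r[i] = P(i -> X):
  [7/8, -7/16] . (a_Y, a_Z) = 3/8
  [0, 7/8] . (a_Y, a_Z) = 3/16

Solving yields:
  a_Y = 15/28
  a_Z = 3/14

Starting state is Z, so the absorption probability is a_Z = 3/14.

Answer: 3/14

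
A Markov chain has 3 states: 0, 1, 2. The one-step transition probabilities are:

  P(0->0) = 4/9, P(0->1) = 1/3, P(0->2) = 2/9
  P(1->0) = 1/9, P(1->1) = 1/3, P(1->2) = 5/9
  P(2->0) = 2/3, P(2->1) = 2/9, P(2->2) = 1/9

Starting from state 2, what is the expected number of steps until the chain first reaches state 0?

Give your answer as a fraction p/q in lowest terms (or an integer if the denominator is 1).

Answer: 36/19

Derivation:
Let h_i = expected steps to first reach 0 from state i.
Boundary: h_0 = 0.
First-step equations for the other states:
  h_1 = 1 + 1/9*h_0 + 1/3*h_1 + 5/9*h_2
  h_2 = 1 + 2/3*h_0 + 2/9*h_1 + 1/9*h_2

Substituting h_0 = 0 and rearranging gives the linear system (I - Q) h = 1:
  [2/3, -5/9] . (h_1, h_2) = 1
  [-2/9, 8/9] . (h_1, h_2) = 1

Solving yields:
  h_1 = 117/38
  h_2 = 36/19

Starting state is 2, so the expected hitting time is h_2 = 36/19.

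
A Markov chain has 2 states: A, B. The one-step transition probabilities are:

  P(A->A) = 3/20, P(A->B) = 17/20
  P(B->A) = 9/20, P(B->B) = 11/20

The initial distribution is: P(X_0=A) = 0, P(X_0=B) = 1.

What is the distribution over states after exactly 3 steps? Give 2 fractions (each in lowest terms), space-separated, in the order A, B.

Answer: 711/2000 1289/2000

Derivation:
Propagating the distribution step by step (d_{t+1} = d_t * P):
d_0 = (A=0, B=1)
  d_1[A] = 0*3/20 + 1*9/20 = 9/20
  d_1[B] = 0*17/20 + 1*11/20 = 11/20
d_1 = (A=9/20, B=11/20)
  d_2[A] = 9/20*3/20 + 11/20*9/20 = 63/200
  d_2[B] = 9/20*17/20 + 11/20*11/20 = 137/200
d_2 = (A=63/200, B=137/200)
  d_3[A] = 63/200*3/20 + 137/200*9/20 = 711/2000
  d_3[B] = 63/200*17/20 + 137/200*11/20 = 1289/2000
d_3 = (A=711/2000, B=1289/2000)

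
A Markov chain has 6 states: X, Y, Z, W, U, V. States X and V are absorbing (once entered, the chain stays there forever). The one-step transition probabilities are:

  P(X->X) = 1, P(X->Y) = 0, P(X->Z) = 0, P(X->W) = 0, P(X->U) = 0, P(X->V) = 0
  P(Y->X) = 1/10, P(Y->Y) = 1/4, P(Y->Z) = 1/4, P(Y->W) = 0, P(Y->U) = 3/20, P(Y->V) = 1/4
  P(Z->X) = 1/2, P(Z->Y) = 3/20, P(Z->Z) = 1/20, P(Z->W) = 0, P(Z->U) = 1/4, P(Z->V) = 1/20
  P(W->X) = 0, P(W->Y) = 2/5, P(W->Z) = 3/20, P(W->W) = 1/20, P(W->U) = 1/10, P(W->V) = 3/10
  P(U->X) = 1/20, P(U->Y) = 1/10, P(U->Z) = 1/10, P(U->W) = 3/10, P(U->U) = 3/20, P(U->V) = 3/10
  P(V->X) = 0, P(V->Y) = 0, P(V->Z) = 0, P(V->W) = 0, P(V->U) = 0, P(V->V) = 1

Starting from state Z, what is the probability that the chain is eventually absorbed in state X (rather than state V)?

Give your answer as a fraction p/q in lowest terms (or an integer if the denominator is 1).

Let a_i = P(absorbed in X | start in state i).
Boundary conditions: a_X = 1, a_V = 0.
For each transient state i, a_i = sum_j P(i->j) * a_j:
  a_Y = 1/10*a_X + 1/4*a_Y + 1/4*a_Z + 0*a_W + 3/20*a_U + 1/4*a_V
  a_Z = 1/2*a_X + 3/20*a_Y + 1/20*a_Z + 0*a_W + 1/4*a_U + 1/20*a_V
  a_W = 0*a_X + 2/5*a_Y + 3/20*a_Z + 1/20*a_W + 1/10*a_U + 3/10*a_V
  a_U = 1/20*a_X + 1/10*a_Y + 1/10*a_Z + 3/10*a_W + 3/20*a_U + 3/10*a_V

Substituting a_X = 1 and a_V = 0, rearrange to (I - Q) a = r where r[i] = P(i -> X):
  [3/4, -1/4, 0, -3/20] . (a_Y, a_Z, a_W, a_U) = 1/10
  [-3/20, 19/20, 0, -1/4] . (a_Y, a_Z, a_W, a_U) = 1/2
  [-2/5, -3/20, 19/20, -1/10] . (a_Y, a_Z, a_W, a_U) = 0
  [-1/10, -1/10, -3/10, 17/20] . (a_Y, a_Z, a_W, a_U) = 1/20

Solving yields:
  a_Y = 15023/36107
  a_Z = 24196/36107
  a_W = 11274/36107
  a_U = 10717/36107

Starting state is Z, so the absorption probability is a_Z = 24196/36107.

Answer: 24196/36107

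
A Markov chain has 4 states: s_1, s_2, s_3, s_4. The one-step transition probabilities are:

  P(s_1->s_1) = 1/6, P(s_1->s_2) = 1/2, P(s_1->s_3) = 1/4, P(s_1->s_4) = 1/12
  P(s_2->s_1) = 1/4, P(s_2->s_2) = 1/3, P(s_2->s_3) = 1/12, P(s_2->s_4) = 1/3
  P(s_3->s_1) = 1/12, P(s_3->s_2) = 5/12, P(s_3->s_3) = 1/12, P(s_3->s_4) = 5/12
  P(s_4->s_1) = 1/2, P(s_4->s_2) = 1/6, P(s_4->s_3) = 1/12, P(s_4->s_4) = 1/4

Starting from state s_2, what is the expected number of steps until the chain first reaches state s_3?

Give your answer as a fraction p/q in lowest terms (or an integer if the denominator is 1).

Let h_i = expected steps to first reach s_3 from state i.
Boundary: h_s_3 = 0.
First-step equations for the other states:
  h_s_1 = 1 + 1/6*h_s_1 + 1/2*h_s_2 + 1/4*h_s_3 + 1/12*h_s_4
  h_s_2 = 1 + 1/4*h_s_1 + 1/3*h_s_2 + 1/12*h_s_3 + 1/3*h_s_4
  h_s_4 = 1 + 1/2*h_s_1 + 1/6*h_s_2 + 1/12*h_s_3 + 1/4*h_s_4

Substituting h_s_3 = 0 and rearranging gives the linear system (I - Q) h = 1:
  [5/6, -1/2, -1/12] . (h_s_1, h_s_2, h_s_4) = 1
  [-1/4, 2/3, -1/3] . (h_s_1, h_s_2, h_s_4) = 1
  [-1/2, -1/6, 3/4] . (h_s_1, h_s_2, h_s_4) = 1

Solving yields:
  h_s_1 = 228/35
  h_s_2 = 267/35
  h_s_4 = 258/35

Starting state is s_2, so the expected hitting time is h_s_2 = 267/35.

Answer: 267/35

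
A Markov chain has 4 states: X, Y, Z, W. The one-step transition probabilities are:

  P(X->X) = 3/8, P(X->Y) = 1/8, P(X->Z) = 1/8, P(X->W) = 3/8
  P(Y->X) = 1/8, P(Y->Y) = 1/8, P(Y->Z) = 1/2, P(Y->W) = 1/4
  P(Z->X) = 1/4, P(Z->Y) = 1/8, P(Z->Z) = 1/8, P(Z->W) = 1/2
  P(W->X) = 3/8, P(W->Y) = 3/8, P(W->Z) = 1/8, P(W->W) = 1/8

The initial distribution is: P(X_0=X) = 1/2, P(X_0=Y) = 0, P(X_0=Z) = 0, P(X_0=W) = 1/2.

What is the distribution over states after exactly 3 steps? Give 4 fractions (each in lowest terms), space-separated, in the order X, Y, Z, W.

Propagating the distribution step by step (d_{t+1} = d_t * P):
d_0 = (X=1/2, Y=0, Z=0, W=1/2)
  d_1[X] = 1/2*3/8 + 0*1/8 + 0*1/4 + 1/2*3/8 = 3/8
  d_1[Y] = 1/2*1/8 + 0*1/8 + 0*1/8 + 1/2*3/8 = 1/4
  d_1[Z] = 1/2*1/8 + 0*1/2 + 0*1/8 + 1/2*1/8 = 1/8
  d_1[W] = 1/2*3/8 + 0*1/4 + 0*1/2 + 1/2*1/8 = 1/4
d_1 = (X=3/8, Y=1/4, Z=1/8, W=1/4)
  d_2[X] = 3/8*3/8 + 1/4*1/8 + 1/8*1/4 + 1/4*3/8 = 19/64
  d_2[Y] = 3/8*1/8 + 1/4*1/8 + 1/8*1/8 + 1/4*3/8 = 3/16
  d_2[Z] = 3/8*1/8 + 1/4*1/2 + 1/8*1/8 + 1/4*1/8 = 7/32
  d_2[W] = 3/8*3/8 + 1/4*1/4 + 1/8*1/2 + 1/4*1/8 = 19/64
d_2 = (X=19/64, Y=3/16, Z=7/32, W=19/64)
  d_3[X] = 19/64*3/8 + 3/16*1/8 + 7/32*1/4 + 19/64*3/8 = 77/256
  d_3[Y] = 19/64*1/8 + 3/16*1/8 + 7/32*1/8 + 19/64*3/8 = 51/256
  d_3[Z] = 19/64*1/8 + 3/16*1/2 + 7/32*1/8 + 19/64*1/8 = 25/128
  d_3[W] = 19/64*3/8 + 3/16*1/4 + 7/32*1/2 + 19/64*1/8 = 39/128
d_3 = (X=77/256, Y=51/256, Z=25/128, W=39/128)

Answer: 77/256 51/256 25/128 39/128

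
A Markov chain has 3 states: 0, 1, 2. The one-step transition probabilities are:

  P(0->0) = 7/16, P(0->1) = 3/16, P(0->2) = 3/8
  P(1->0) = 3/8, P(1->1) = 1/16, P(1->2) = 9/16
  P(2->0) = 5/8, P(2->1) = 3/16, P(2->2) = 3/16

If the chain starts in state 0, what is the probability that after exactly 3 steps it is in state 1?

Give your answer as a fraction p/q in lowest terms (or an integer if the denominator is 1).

Answer: 171/1024

Derivation:
Computing P^3 by repeated multiplication:
P^1 =
  0: [7/16, 3/16, 3/8]
  1: [3/8, 1/16, 9/16]
  2: [5/8, 3/16, 3/16]
P^2 =
  0: [127/256, 21/128, 87/256]
  1: [69/128, 23/128, 9/32]
  2: [59/128, 21/128, 3/8]
P^3 =
  0: [2011/4096, 171/1024, 1401/4096]
  1: [981/2048, 169/1024, 729/2048]
  2: [1019/2048, 171/1024, 687/2048]

(P^3)[0 -> 1] = 171/1024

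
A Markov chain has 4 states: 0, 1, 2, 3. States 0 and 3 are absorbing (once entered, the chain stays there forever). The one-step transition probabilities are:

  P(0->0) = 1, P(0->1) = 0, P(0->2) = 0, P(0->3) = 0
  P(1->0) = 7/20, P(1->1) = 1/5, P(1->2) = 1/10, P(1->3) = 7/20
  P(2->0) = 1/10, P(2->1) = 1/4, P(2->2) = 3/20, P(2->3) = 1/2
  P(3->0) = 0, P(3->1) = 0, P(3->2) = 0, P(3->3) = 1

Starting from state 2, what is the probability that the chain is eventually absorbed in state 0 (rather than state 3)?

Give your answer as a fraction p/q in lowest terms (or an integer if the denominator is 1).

Answer: 67/262

Derivation:
Let a_i = P(absorbed in 0 | start in state i).
Boundary conditions: a_0 = 1, a_3 = 0.
For each transient state i, a_i = sum_j P(i->j) * a_j:
  a_1 = 7/20*a_0 + 1/5*a_1 + 1/10*a_2 + 7/20*a_3
  a_2 = 1/10*a_0 + 1/4*a_1 + 3/20*a_2 + 1/2*a_3

Substituting a_0 = 1 and a_3 = 0, rearrange to (I - Q) a = r where r[i] = P(i -> 0):
  [4/5, -1/10] . (a_1, a_2) = 7/20
  [-1/4, 17/20] . (a_1, a_2) = 1/10

Solving yields:
  a_1 = 123/262
  a_2 = 67/262

Starting state is 2, so the absorption probability is a_2 = 67/262.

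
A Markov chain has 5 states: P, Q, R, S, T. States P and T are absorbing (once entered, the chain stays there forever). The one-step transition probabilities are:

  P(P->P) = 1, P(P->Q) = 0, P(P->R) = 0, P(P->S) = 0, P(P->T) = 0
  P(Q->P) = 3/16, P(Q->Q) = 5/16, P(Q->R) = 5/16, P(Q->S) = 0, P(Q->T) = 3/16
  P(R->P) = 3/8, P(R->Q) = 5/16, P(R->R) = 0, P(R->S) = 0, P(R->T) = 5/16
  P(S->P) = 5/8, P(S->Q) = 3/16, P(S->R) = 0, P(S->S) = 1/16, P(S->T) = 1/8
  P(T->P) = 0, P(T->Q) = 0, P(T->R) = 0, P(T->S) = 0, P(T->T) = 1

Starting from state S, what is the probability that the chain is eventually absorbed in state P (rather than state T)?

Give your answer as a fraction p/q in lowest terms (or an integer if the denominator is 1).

Answer: 1744/2265

Derivation:
Let a_i = P(absorbed in P | start in state i).
Boundary conditions: a_P = 1, a_T = 0.
For each transient state i, a_i = sum_j P(i->j) * a_j:
  a_Q = 3/16*a_P + 5/16*a_Q + 5/16*a_R + 0*a_S + 3/16*a_T
  a_R = 3/8*a_P + 5/16*a_Q + 0*a_R + 0*a_S + 5/16*a_T
  a_S = 5/8*a_P + 3/16*a_Q + 0*a_R + 1/16*a_S + 1/8*a_T

Substituting a_P = 1 and a_T = 0, rearrange to (I - Q) a = r where r[i] = P(i -> P):
  [11/16, -5/16, 0] . (a_Q, a_R, a_S) = 3/16
  [-5/16, 1, 0] . (a_Q, a_R, a_S) = 3/8
  [-3/16, 0, 15/16] . (a_Q, a_R, a_S) = 5/8

Solving yields:
  a_Q = 78/151
  a_R = 81/151
  a_S = 1744/2265

Starting state is S, so the absorption probability is a_S = 1744/2265.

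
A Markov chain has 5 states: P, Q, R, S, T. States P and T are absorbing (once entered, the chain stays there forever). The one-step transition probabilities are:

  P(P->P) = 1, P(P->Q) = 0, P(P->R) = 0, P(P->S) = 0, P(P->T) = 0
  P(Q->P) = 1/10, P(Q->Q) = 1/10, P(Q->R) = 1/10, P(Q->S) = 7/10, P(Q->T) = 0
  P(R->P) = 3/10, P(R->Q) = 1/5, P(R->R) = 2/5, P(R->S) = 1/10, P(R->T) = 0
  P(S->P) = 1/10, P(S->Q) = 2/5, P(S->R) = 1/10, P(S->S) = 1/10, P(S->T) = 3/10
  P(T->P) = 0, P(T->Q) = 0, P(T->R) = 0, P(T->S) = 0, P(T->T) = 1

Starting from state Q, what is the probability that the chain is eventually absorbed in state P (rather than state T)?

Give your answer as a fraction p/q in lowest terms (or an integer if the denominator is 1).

Answer: 48/91

Derivation:
Let a_i = P(absorbed in P | start in state i).
Boundary conditions: a_P = 1, a_T = 0.
For each transient state i, a_i = sum_j P(i->j) * a_j:
  a_Q = 1/10*a_P + 1/10*a_Q + 1/10*a_R + 7/10*a_S + 0*a_T
  a_R = 3/10*a_P + 1/5*a_Q + 2/5*a_R + 1/10*a_S + 0*a_T
  a_S = 1/10*a_P + 2/5*a_Q + 1/10*a_R + 1/10*a_S + 3/10*a_T

Substituting a_P = 1 and a_T = 0, rearrange to (I - Q) a = r where r[i] = P(i -> P):
  [9/10, -1/10, -7/10] . (a_Q, a_R, a_S) = 1/10
  [-1/5, 3/5, -1/10] . (a_Q, a_R, a_S) = 3/10
  [-2/5, -1/10, 9/10] . (a_Q, a_R, a_S) = 1/10

Solving yields:
  a_Q = 48/91
  a_R = 68/91
  a_S = 3/7

Starting state is Q, so the absorption probability is a_Q = 48/91.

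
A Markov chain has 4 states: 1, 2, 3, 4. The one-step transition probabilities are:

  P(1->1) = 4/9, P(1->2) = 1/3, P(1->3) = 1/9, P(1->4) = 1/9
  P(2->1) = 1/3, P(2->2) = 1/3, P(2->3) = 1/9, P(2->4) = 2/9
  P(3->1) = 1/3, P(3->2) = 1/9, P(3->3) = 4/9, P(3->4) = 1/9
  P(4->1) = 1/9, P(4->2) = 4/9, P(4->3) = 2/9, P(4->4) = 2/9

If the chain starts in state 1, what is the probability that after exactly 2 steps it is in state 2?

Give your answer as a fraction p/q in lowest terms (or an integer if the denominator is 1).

Answer: 26/81

Derivation:
Computing P^2 by repeated multiplication:
P^1 =
  1: [4/9, 1/3, 1/9, 1/9]
  2: [1/3, 1/3, 1/9, 2/9]
  3: [1/3, 1/9, 4/9, 1/9]
  4: [1/9, 4/9, 2/9, 2/9]
P^2 =
  1: [29/81, 26/81, 13/81, 13/81]
  2: [26/81, 1/3, 14/81, 14/81]
  3: [28/81, 20/81, 22/81, 11/81]
  4: [8/27, 25/81, 17/81, 5/27]

(P^2)[1 -> 2] = 26/81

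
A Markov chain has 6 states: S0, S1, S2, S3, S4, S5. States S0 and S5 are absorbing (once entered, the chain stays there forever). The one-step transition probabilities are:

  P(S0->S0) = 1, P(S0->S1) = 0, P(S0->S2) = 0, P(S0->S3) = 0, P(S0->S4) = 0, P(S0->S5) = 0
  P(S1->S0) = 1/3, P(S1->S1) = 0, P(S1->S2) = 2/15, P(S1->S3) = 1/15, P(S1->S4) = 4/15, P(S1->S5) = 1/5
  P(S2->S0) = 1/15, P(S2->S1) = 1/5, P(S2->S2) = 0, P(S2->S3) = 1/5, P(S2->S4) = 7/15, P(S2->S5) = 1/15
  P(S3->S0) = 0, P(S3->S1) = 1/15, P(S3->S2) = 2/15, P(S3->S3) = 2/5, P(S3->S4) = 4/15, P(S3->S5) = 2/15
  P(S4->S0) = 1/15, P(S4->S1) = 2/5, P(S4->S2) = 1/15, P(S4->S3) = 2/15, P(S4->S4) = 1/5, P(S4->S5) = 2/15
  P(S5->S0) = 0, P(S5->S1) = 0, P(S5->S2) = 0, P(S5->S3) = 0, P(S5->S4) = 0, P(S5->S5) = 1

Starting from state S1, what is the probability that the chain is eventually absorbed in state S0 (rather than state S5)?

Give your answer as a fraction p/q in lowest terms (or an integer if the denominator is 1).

Answer: 139/258

Derivation:
Let a_i = P(absorbed in S0 | start in state i).
Boundary conditions: a_S0 = 1, a_S5 = 0.
For each transient state i, a_i = sum_j P(i->j) * a_j:
  a_S1 = 1/3*a_S0 + 0*a_S1 + 2/15*a_S2 + 1/15*a_S3 + 4/15*a_S4 + 1/5*a_S5
  a_S2 = 1/15*a_S0 + 1/5*a_S1 + 0*a_S2 + 1/5*a_S3 + 7/15*a_S4 + 1/15*a_S5
  a_S3 = 0*a_S0 + 1/15*a_S1 + 2/15*a_S2 + 2/5*a_S3 + 4/15*a_S4 + 2/15*a_S5
  a_S4 = 1/15*a_S0 + 2/5*a_S1 + 1/15*a_S2 + 2/15*a_S3 + 1/5*a_S4 + 2/15*a_S5

Substituting a_S0 = 1 and a_S5 = 0, rearrange to (I - Q) a = r where r[i] = P(i -> S0):
  [1, -2/15, -1/15, -4/15] . (a_S1, a_S2, a_S3, a_S4) = 1/3
  [-1/5, 1, -1/5, -7/15] . (a_S1, a_S2, a_S3, a_S4) = 1/15
  [-1/15, -2/15, 3/5, -4/15] . (a_S1, a_S2, a_S3, a_S4) = 0
  [-2/5, -1/15, -2/15, 4/5] . (a_S1, a_S2, a_S3, a_S4) = 1/15

Solving yields:
  a_S1 = 139/258
  a_S2 = 59/129
  a_S3 = 467/1290
  a_S4 = 97/215

Starting state is S1, so the absorption probability is a_S1 = 139/258.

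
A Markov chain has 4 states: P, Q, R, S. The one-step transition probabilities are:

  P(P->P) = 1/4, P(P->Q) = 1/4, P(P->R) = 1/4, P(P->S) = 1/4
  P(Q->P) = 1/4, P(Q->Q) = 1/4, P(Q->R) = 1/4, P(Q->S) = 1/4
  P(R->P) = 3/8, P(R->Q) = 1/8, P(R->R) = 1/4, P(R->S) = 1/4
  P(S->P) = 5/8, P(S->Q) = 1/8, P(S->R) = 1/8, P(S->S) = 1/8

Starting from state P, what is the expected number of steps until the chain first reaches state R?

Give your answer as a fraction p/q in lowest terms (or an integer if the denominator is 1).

Answer: 9/2

Derivation:
Let h_i = expected steps to first reach R from state i.
Boundary: h_R = 0.
First-step equations for the other states:
  h_P = 1 + 1/4*h_P + 1/4*h_Q + 1/4*h_R + 1/4*h_S
  h_Q = 1 + 1/4*h_P + 1/4*h_Q + 1/4*h_R + 1/4*h_S
  h_S = 1 + 5/8*h_P + 1/8*h_Q + 1/8*h_R + 1/8*h_S

Substituting h_R = 0 and rearranging gives the linear system (I - Q) h = 1:
  [3/4, -1/4, -1/4] . (h_P, h_Q, h_S) = 1
  [-1/4, 3/4, -1/4] . (h_P, h_Q, h_S) = 1
  [-5/8, -1/8, 7/8] . (h_P, h_Q, h_S) = 1

Solving yields:
  h_P = 9/2
  h_Q = 9/2
  h_S = 5

Starting state is P, so the expected hitting time is h_P = 9/2.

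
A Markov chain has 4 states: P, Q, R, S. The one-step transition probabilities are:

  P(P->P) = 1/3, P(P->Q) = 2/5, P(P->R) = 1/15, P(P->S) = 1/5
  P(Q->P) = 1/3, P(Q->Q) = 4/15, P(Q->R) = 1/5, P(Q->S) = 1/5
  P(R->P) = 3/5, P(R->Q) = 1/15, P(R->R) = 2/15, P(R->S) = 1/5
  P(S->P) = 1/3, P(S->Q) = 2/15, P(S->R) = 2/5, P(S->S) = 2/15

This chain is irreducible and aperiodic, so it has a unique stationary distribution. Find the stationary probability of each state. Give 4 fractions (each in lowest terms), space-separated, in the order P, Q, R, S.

The stationary distribution satisfies pi = pi * P, i.e.:
  pi_P = 1/3*pi_P + 1/3*pi_Q + 3/5*pi_R + 1/3*pi_S
  pi_Q = 2/5*pi_P + 4/15*pi_Q + 1/15*pi_R + 2/15*pi_S
  pi_R = 1/15*pi_P + 1/5*pi_Q + 2/15*pi_R + 2/5*pi_S
  pi_S = 1/5*pi_P + 1/5*pi_Q + 1/5*pi_R + 2/15*pi_S
with normalization: pi_P + pi_Q + pi_R + pi_S = 1.

Using the first 3 balance equations plus normalization, the linear system A*pi = b is:
  [-2/3, 1/3, 3/5, 1/3] . pi = 0
  [2/5, -11/15, 1/15, 2/15] . pi = 0
  [1/15, 1/5, -13/15, 2/5] . pi = 0
  [1, 1, 1, 1] . pi = 1

Solving yields:
  pi_P = 377/992
  pi_Q = 1021/3968
  pi_R = 695/3968
  pi_S = 3/16

Verification (pi * P):
  377/992*1/3 + 1021/3968*1/3 + 695/3968*3/5 + 3/16*1/3 = 377/992 = pi_P  (ok)
  377/992*2/5 + 1021/3968*4/15 + 695/3968*1/15 + 3/16*2/15 = 1021/3968 = pi_Q  (ok)
  377/992*1/15 + 1021/3968*1/5 + 695/3968*2/15 + 3/16*2/5 = 695/3968 = pi_R  (ok)
  377/992*1/5 + 1021/3968*1/5 + 695/3968*1/5 + 3/16*2/15 = 3/16 = pi_S  (ok)

Answer: 377/992 1021/3968 695/3968 3/16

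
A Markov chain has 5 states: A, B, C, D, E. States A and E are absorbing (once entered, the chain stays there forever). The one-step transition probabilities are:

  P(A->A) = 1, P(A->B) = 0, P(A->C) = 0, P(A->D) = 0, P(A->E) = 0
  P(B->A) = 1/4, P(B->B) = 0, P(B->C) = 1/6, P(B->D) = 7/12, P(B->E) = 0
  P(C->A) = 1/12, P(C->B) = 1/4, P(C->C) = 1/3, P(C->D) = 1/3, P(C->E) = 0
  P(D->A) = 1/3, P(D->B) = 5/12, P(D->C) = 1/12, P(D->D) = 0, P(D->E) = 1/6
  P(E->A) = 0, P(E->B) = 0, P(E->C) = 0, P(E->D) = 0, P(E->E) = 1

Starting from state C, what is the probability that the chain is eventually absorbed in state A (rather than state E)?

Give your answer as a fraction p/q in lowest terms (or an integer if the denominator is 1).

Answer: 553/691

Derivation:
Let a_i = P(absorbed in A | start in state i).
Boundary conditions: a_A = 1, a_E = 0.
For each transient state i, a_i = sum_j P(i->j) * a_j:
  a_B = 1/4*a_A + 0*a_B + 1/6*a_C + 7/12*a_D + 0*a_E
  a_C = 1/12*a_A + 1/4*a_B + 1/3*a_C + 1/3*a_D + 0*a_E
  a_D = 1/3*a_A + 5/12*a_B + 1/12*a_C + 0*a_D + 1/6*a_E

Substituting a_A = 1 and a_E = 0, rearrange to (I - Q) a = r where r[i] = P(i -> A):
  [1, -1/6, -7/12] . (a_B, a_C, a_D) = 1/4
  [-1/4, 2/3, -1/3] . (a_B, a_C, a_D) = 1/12
  [-5/12, -1/12, 1] . (a_B, a_C, a_D) = 1/3

Solving yields:
  a_B = 563/691
  a_C = 553/691
  a_D = 511/691

Starting state is C, so the absorption probability is a_C = 553/691.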